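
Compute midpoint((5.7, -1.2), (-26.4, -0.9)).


M = ((5.7+(-26.4))/2, ((-1.2)+(-0.9))/2)
= (-10.35, -1.05)

(-10.35, -1.05)


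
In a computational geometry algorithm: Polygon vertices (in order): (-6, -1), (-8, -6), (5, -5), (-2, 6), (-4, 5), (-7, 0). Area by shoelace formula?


Shoelace sum: ((-6)*(-6) - (-8)*(-1)) + ((-8)*(-5) - 5*(-6)) + (5*6 - (-2)*(-5)) + ((-2)*5 - (-4)*6) + ((-4)*0 - (-7)*5) + ((-7)*(-1) - (-6)*0)
= 174
Area = |174|/2 = 87

87


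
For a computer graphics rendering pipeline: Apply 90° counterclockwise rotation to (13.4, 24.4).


90° CCW: (x,y) -> (-y, x)
(13.4,24.4) -> (-24.4, 13.4)

(-24.4, 13.4)


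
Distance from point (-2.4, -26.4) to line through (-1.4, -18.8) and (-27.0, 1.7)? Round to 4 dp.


|cross product| = 215.06
|line direction| = sqrt(1075.61) = 32.7965
Distance = 215.06/sqrt(1075.61) = 6.5574

6.5574


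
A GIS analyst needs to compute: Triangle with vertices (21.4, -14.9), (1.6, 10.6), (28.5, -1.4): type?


Side lengths squared: AB^2=1042.29, BC^2=867.61, CA^2=232.66
Sorted: [232.66, 867.61, 1042.29]
By sides: Scalene, By angles: Acute

Scalene, Acute


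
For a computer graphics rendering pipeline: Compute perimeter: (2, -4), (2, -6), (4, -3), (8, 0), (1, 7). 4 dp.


Sides: (2, -4)->(2, -6): sqrt(4) = 2, (2, -6)->(4, -3): sqrt(13) = 3.605551, (4, -3)->(8, 0): sqrt(25) = 5, (8, 0)->(1, 7): sqrt(98) = 9.899495, (1, 7)->(2, -4): sqrt(122) = 11.045361
Sum = 31.550407
Perimeter = 31.5504

31.5504


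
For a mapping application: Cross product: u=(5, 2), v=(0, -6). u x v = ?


u x v = u_x*v_y - u_y*v_x = 5*(-6) - 2*0
= (-30) - 0 = -30

-30


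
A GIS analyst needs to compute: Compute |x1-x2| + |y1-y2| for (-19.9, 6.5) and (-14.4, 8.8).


|(-19.9)-(-14.4)| + |6.5-8.8| = 5.5 + 2.3 = 7.8

7.8


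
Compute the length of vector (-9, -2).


|u| = sqrt((-9)^2 + (-2)^2) = sqrt(85) = 9.2195

9.2195


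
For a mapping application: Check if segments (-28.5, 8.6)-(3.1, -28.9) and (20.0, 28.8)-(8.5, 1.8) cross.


Cross products: d1=-1077.2, d2=207.25, d3=2457.07, d4=1172.62
d1*d2 < 0 and d3*d4 < 0? no

No, they don't intersect


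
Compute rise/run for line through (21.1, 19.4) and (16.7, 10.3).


slope = (y2-y1)/(x2-x1) = (10.3-19.4)/(16.7-21.1) = (-9.1)/(-4.4) = 2.0682

2.0682


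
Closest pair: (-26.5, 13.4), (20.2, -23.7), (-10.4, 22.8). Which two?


d(P0,P1) = 59.6431, d(P0,P2) = 18.6432, d(P1,P2) = 55.6652
Closest: P0 and P2

Closest pair: (-26.5, 13.4) and (-10.4, 22.8), distance = 18.6432


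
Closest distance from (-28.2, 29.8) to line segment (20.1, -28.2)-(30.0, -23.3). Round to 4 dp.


Project P onto AB: t = 0 (clamped to [0,1])
Closest point on segment: (20.1, -28.2)
Distance: 75.4777

75.4777


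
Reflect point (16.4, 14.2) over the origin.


Reflection over origin: (x,y) -> (-x,-y)
(16.4, 14.2) -> (-16.4, -14.2)

(-16.4, -14.2)


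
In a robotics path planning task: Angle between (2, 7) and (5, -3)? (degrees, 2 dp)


u.v = -11, |u| = sqrt(53) = 7.2801, |v| = sqrt(34) = 5.831
cos(theta) = u.v/(|u||v|) = -11/sqrt(1802) = -0.259129
theta = acos(-0.259129) = 105.02 degrees

105.02 degrees


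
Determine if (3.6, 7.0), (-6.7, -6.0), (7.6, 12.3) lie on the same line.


Cross product: ((-6.7)-3.6)*(12.3-7) - ((-6)-7)*(7.6-3.6)
= -2.59

No, not collinear


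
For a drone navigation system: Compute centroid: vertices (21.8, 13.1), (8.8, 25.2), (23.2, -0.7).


Centroid = ((x_A+x_B+x_C)/3, (y_A+y_B+y_C)/3)
= ((21.8+8.8+23.2)/3, (13.1+25.2+(-0.7))/3)
= (17.9333, 12.5333)

(17.9333, 12.5333)


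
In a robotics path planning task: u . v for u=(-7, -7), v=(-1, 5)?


u . v = u_x*v_x + u_y*v_y = (-7)*(-1) + (-7)*5
= 7 + (-35) = -28

-28


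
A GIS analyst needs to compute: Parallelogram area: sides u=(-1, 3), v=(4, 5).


|u x v| = |(-1)*5 - 3*4|
= |(-5) - 12| = 17

17


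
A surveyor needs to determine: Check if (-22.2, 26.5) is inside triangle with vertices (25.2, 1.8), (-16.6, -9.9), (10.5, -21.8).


Cross products: AB x AP = -1587.04, BC x BP = 919.8, CA x CP = 1481.73
All same sign? no

No, outside


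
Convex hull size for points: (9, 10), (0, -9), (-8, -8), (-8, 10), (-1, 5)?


Convex hull vertices (CCW): (-8, -8), (0, -9), (9, 10), (-8, 10)
Count = 4

4


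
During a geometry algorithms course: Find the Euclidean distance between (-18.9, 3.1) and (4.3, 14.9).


dx=23.2, dy=11.8
d^2 = 23.2^2 + 11.8^2 = 677.48
d = sqrt(677.48) = 26.0284

26.0284


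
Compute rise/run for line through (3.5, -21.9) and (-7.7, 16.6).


slope = (y2-y1)/(x2-x1) = (16.6-(-21.9))/((-7.7)-3.5) = 38.5/(-11.2) = -3.4375

-3.4375


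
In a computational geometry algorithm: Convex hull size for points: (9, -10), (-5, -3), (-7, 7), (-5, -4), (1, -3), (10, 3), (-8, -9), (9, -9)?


Convex hull vertices (CCW): (-8, -9), (9, -10), (10, 3), (-7, 7)
Count = 4

4


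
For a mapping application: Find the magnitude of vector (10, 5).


|u| = sqrt(10^2 + 5^2) = sqrt(125) = 11.1803

11.1803


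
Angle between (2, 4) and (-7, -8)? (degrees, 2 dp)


u.v = -46, |u| = sqrt(20) = 4.4721, |v| = sqrt(113) = 10.6301
cos(theta) = u.v/(|u||v|) = -46/sqrt(2260) = -0.967617
theta = acos(-0.967617) = 165.38 degrees

165.38 degrees


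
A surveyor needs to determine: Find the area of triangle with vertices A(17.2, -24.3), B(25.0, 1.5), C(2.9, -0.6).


Area = |x_A(y_B-y_C) + x_B(y_C-y_A) + x_C(y_A-y_B)|/2
= |36.12 + 592.5 + (-74.82)|/2
= 553.8/2 = 276.9

276.9


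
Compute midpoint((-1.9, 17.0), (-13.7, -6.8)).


M = (((-1.9)+(-13.7))/2, (17+(-6.8))/2)
= (-7.8, 5.1)

(-7.8, 5.1)


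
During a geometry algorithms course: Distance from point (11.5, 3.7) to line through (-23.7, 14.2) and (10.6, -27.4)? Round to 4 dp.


|cross product| = 1104.17
|line direction| = sqrt(2907.05) = 53.9171
Distance = 1104.17/sqrt(2907.05) = 20.479

20.479


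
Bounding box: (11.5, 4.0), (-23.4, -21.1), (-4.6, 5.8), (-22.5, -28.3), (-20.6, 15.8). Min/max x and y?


x range: [-23.4, 11.5]
y range: [-28.3, 15.8]
Bounding box: (-23.4,-28.3) to (11.5,15.8)

(-23.4,-28.3) to (11.5,15.8)


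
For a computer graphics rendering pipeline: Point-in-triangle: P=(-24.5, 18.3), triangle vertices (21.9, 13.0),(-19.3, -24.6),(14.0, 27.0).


Cross products: AB x AP = -1963, BC x BP = 1696.89, CA x CP = -607.73
All same sign? no

No, outside


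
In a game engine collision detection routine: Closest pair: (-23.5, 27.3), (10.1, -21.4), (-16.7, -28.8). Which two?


d(P0,P1) = 59.1663, d(P0,P2) = 56.5106, d(P1,P2) = 27.8029
Closest: P1 and P2

Closest pair: (10.1, -21.4) and (-16.7, -28.8), distance = 27.8029


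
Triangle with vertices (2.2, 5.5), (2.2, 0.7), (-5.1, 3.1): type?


Side lengths squared: AB^2=23.04, BC^2=59.05, CA^2=59.05
Sorted: [23.04, 59.05, 59.05]
By sides: Isosceles, By angles: Acute

Isosceles, Acute


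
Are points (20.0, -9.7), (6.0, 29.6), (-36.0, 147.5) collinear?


Cross product: (6-20)*(147.5-(-9.7)) - (29.6-(-9.7))*((-36)-20)
= 0

Yes, collinear


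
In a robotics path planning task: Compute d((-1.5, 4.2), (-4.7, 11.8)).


dx=-3.2, dy=7.6
d^2 = (-3.2)^2 + 7.6^2 = 68
d = sqrt(68) = 8.2462

8.2462


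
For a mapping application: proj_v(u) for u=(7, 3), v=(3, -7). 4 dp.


u.v = 0, |v| = sqrt(58) = 7.6158
Scalar projection = u.v / |v| = 0 / sqrt(58) = 0

0


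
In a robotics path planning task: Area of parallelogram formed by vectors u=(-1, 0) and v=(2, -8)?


|u x v| = |(-1)*(-8) - 0*2|
= |8 - 0| = 8

8


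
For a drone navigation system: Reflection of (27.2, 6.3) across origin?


Reflection over origin: (x,y) -> (-x,-y)
(27.2, 6.3) -> (-27.2, -6.3)

(-27.2, -6.3)


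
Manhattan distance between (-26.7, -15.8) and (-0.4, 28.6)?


|(-26.7)-(-0.4)| + |(-15.8)-28.6| = 26.3 + 44.4 = 70.7

70.7


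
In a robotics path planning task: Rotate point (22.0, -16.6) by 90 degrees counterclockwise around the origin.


90° CCW: (x,y) -> (-y, x)
(22,-16.6) -> (16.6, 22)

(16.6, 22)


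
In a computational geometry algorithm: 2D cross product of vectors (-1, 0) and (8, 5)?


u x v = u_x*v_y - u_y*v_x = (-1)*5 - 0*8
= (-5) - 0 = -5

-5


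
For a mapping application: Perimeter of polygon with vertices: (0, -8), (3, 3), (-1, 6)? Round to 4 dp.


Sides: (0, -8)->(3, 3): sqrt(130) = 11.401754, (3, 3)->(-1, 6): sqrt(25) = 5, (-1, 6)->(0, -8): sqrt(197) = 14.035669
Sum = 30.437423
Perimeter = 30.4374

30.4374


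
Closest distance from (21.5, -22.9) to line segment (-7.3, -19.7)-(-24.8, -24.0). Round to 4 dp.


Project P onto AB: t = 0 (clamped to [0,1])
Closest point on segment: (-7.3, -19.7)
Distance: 28.9772

28.9772


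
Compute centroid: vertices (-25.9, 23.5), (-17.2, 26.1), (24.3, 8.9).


Centroid = ((x_A+x_B+x_C)/3, (y_A+y_B+y_C)/3)
= (((-25.9)+(-17.2)+24.3)/3, (23.5+26.1+8.9)/3)
= (-6.2667, 19.5)

(-6.2667, 19.5)


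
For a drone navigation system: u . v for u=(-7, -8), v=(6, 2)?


u . v = u_x*v_x + u_y*v_y = (-7)*6 + (-8)*2
= (-42) + (-16) = -58

-58


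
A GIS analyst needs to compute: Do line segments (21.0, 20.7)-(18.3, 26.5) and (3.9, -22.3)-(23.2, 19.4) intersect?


Cross products: d1=116.83, d2=341.36, d3=215.28, d4=-9.25
d1*d2 < 0 and d3*d4 < 0? no

No, they don't intersect


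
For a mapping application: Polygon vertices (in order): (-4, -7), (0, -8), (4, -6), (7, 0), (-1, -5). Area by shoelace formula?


Shoelace sum: ((-4)*(-8) - 0*(-7)) + (0*(-6) - 4*(-8)) + (4*0 - 7*(-6)) + (7*(-5) - (-1)*0) + ((-1)*(-7) - (-4)*(-5))
= 58
Area = |58|/2 = 29

29


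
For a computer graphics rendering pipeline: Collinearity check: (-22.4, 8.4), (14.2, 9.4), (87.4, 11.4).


Cross product: (14.2-(-22.4))*(11.4-8.4) - (9.4-8.4)*(87.4-(-22.4))
= 0

Yes, collinear


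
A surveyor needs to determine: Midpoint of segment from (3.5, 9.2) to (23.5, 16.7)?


M = ((3.5+23.5)/2, (9.2+16.7)/2)
= (13.5, 12.95)

(13.5, 12.95)


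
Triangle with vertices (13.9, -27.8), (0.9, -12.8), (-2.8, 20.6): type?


Side lengths squared: AB^2=394, BC^2=1129.25, CA^2=2621.45
Sorted: [394, 1129.25, 2621.45]
By sides: Scalene, By angles: Obtuse

Scalene, Obtuse


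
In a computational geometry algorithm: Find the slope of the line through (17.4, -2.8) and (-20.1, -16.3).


slope = (y2-y1)/(x2-x1) = ((-16.3)-(-2.8))/((-20.1)-17.4) = (-13.5)/(-37.5) = 0.36

0.36


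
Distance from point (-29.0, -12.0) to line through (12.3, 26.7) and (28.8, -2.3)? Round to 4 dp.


|cross product| = 1836.25
|line direction| = sqrt(1113.25) = 33.3654
Distance = 1836.25/sqrt(1113.25) = 55.0346

55.0346


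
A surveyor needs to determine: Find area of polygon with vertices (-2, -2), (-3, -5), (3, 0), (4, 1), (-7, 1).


Shoelace sum: ((-2)*(-5) - (-3)*(-2)) + ((-3)*0 - 3*(-5)) + (3*1 - 4*0) + (4*1 - (-7)*1) + ((-7)*(-2) - (-2)*1)
= 49
Area = |49|/2 = 24.5

24.5


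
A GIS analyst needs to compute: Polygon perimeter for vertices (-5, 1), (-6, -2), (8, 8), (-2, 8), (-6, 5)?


Sides: (-5, 1)->(-6, -2): sqrt(10) = 3.162278, (-6, -2)->(8, 8): sqrt(296) = 17.204651, (8, 8)->(-2, 8): sqrt(100) = 10, (-2, 8)->(-6, 5): sqrt(25) = 5, (-6, 5)->(-5, 1): sqrt(17) = 4.123106
Sum = 39.490035
Perimeter = 39.49

39.49


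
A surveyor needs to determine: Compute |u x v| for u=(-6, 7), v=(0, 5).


|u x v| = |(-6)*5 - 7*0|
= |(-30) - 0| = 30

30


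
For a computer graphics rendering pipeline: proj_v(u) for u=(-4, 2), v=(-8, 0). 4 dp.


u.v = 32, |v| = sqrt(64) = 8
Scalar projection = u.v / |v| = 32 / sqrt(64) = 4

4


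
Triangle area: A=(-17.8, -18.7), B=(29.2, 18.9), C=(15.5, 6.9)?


Area = |x_A(y_B-y_C) + x_B(y_C-y_A) + x_C(y_A-y_B)|/2
= |(-213.6) + 747.52 + (-582.8)|/2
= 48.88/2 = 24.44

24.44


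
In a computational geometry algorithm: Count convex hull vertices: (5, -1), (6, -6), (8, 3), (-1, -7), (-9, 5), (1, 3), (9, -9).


Convex hull vertices (CCW): (-9, 5), (-1, -7), (9, -9), (8, 3)
Count = 4

4


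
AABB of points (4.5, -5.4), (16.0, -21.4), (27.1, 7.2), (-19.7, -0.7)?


x range: [-19.7, 27.1]
y range: [-21.4, 7.2]
Bounding box: (-19.7,-21.4) to (27.1,7.2)

(-19.7,-21.4) to (27.1,7.2)


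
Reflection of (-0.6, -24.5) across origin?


Reflection over origin: (x,y) -> (-x,-y)
(-0.6, -24.5) -> (0.6, 24.5)

(0.6, 24.5)


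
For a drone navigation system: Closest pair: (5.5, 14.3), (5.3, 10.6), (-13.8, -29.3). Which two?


d(P0,P1) = 3.7054, d(P0,P2) = 47.6807, d(P1,P2) = 44.236
Closest: P0 and P1

Closest pair: (5.5, 14.3) and (5.3, 10.6), distance = 3.7054


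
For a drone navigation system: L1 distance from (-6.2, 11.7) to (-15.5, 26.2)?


|(-6.2)-(-15.5)| + |11.7-26.2| = 9.3 + 14.5 = 23.8

23.8


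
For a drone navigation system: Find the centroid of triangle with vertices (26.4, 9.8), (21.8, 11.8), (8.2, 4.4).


Centroid = ((x_A+x_B+x_C)/3, (y_A+y_B+y_C)/3)
= ((26.4+21.8+8.2)/3, (9.8+11.8+4.4)/3)
= (18.8, 8.6667)

(18.8, 8.6667)


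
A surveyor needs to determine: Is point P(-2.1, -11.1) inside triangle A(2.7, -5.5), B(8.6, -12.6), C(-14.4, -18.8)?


Cross products: AB x AP = -67.12, BC x BP = -100.84, CA x CP = -31.92
All same sign? yes

Yes, inside


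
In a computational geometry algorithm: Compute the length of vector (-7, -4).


|u| = sqrt((-7)^2 + (-4)^2) = sqrt(65) = 8.0623

8.0623


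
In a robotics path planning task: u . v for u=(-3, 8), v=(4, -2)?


u . v = u_x*v_x + u_y*v_y = (-3)*4 + 8*(-2)
= (-12) + (-16) = -28

-28


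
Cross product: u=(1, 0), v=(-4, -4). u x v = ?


u x v = u_x*v_y - u_y*v_x = 1*(-4) - 0*(-4)
= (-4) - 0 = -4

-4


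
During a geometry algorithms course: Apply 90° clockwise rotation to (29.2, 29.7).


90° CW: (x,y) -> (y, -x)
(29.2,29.7) -> (29.7, -29.2)

(29.7, -29.2)


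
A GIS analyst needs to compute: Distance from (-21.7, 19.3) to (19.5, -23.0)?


dx=41.2, dy=-42.3
d^2 = 41.2^2 + (-42.3)^2 = 3486.73
d = sqrt(3486.73) = 59.0485

59.0485


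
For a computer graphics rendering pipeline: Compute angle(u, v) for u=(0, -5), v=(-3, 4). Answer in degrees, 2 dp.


u.v = -20, |u| = sqrt(25) = 5, |v| = sqrt(25) = 5
cos(theta) = u.v/(|u||v|) = -20/sqrt(625) = -0.8
theta = acos(-0.8) = 143.13 degrees

143.13 degrees


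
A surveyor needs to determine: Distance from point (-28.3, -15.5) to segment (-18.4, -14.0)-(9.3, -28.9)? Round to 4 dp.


Project P onto AB: t = 0 (clamped to [0,1])
Closest point on segment: (-18.4, -14)
Distance: 10.013

10.013


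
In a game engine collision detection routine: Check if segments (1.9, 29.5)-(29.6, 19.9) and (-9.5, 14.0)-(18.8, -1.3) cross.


Cross products: d1=613.07, d2=765.2, d3=-538.79, d4=-690.92
d1*d2 < 0 and d3*d4 < 0? no

No, they don't intersect


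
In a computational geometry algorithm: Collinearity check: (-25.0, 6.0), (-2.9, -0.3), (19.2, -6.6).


Cross product: ((-2.9)-(-25))*((-6.6)-6) - ((-0.3)-6)*(19.2-(-25))
= 0

Yes, collinear


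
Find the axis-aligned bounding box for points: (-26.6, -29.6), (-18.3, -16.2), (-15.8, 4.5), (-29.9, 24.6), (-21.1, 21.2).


x range: [-29.9, -15.8]
y range: [-29.6, 24.6]
Bounding box: (-29.9,-29.6) to (-15.8,24.6)

(-29.9,-29.6) to (-15.8,24.6)


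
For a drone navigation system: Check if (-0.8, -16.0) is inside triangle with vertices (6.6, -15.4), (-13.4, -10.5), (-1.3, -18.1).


Cross products: AB x AP = 48.26, BC x BP = 29.21, CA x CP = 15.24
All same sign? yes

Yes, inside


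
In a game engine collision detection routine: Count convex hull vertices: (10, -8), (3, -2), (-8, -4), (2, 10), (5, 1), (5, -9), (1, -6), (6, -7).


Convex hull vertices (CCW): (-8, -4), (5, -9), (10, -8), (2, 10)
Count = 4

4


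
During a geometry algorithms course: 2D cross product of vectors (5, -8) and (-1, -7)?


u x v = u_x*v_y - u_y*v_x = 5*(-7) - (-8)*(-1)
= (-35) - 8 = -43

-43


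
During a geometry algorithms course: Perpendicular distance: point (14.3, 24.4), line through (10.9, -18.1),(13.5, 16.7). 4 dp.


|cross product| = 7.82
|line direction| = sqrt(1217.8) = 34.897
Distance = 7.82/sqrt(1217.8) = 0.2241

0.2241


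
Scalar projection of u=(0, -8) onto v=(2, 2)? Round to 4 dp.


u.v = -16, |v| = sqrt(8) = 2.8284
Scalar projection = u.v / |v| = -16 / sqrt(8) = -5.6569

-5.6569


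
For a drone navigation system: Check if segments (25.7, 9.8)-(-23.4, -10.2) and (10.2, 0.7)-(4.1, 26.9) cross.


Cross products: d1=-461.61, d2=946.81, d3=136.81, d4=-1271.61
d1*d2 < 0 and d3*d4 < 0? yes

Yes, they intersect


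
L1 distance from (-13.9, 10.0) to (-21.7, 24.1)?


|(-13.9)-(-21.7)| + |10-24.1| = 7.8 + 14.1 = 21.9

21.9


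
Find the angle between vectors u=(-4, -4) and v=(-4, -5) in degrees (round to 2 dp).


u.v = 36, |u| = sqrt(32) = 5.6569, |v| = sqrt(41) = 6.4031
cos(theta) = u.v/(|u||v|) = 36/sqrt(1312) = 0.993884
theta = acos(0.993884) = 6.34 degrees

6.34 degrees


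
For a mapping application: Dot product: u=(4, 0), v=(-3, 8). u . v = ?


u . v = u_x*v_x + u_y*v_y = 4*(-3) + 0*8
= (-12) + 0 = -12

-12


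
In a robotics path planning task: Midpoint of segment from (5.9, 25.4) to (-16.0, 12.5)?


M = ((5.9+(-16))/2, (25.4+12.5)/2)
= (-5.05, 18.95)

(-5.05, 18.95)


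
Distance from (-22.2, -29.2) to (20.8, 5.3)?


dx=43, dy=34.5
d^2 = 43^2 + 34.5^2 = 3039.25
d = sqrt(3039.25) = 55.1294

55.1294


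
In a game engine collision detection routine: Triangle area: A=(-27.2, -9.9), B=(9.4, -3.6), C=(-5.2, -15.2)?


Area = |x_A(y_B-y_C) + x_B(y_C-y_A) + x_C(y_A-y_B)|/2
= |(-315.52) + (-49.82) + 32.76|/2
= 332.58/2 = 166.29

166.29


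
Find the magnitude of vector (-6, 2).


|u| = sqrt((-6)^2 + 2^2) = sqrt(40) = 6.3246

6.3246


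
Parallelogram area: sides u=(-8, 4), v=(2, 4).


|u x v| = |(-8)*4 - 4*2|
= |(-32) - 8| = 40

40


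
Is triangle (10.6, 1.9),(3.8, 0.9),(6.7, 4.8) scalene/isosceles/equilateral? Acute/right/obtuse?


Side lengths squared: AB^2=47.24, BC^2=23.62, CA^2=23.62
Sorted: [23.62, 23.62, 47.24]
By sides: Isosceles, By angles: Right

Isosceles, Right


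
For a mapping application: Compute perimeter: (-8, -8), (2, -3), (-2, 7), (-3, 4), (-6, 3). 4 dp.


Sides: (-8, -8)->(2, -3): sqrt(125) = 11.18034, (2, -3)->(-2, 7): sqrt(116) = 10.77033, (-2, 7)->(-3, 4): sqrt(10) = 3.162278, (-3, 4)->(-6, 3): sqrt(10) = 3.162278, (-6, 3)->(-8, -8): sqrt(125) = 11.18034
Sum = 39.455566
Perimeter = 39.4556

39.4556


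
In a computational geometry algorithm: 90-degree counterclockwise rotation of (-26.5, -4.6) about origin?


90° CCW: (x,y) -> (-y, x)
(-26.5,-4.6) -> (4.6, -26.5)

(4.6, -26.5)


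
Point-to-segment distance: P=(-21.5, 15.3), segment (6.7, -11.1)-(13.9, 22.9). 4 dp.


Project P onto AB: t = 0.575 (clamped to [0,1])
Closest point on segment: (10.8403, 8.4515)
Distance: 33.0575

33.0575


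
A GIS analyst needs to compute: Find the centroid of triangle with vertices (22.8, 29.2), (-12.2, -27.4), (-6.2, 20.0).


Centroid = ((x_A+x_B+x_C)/3, (y_A+y_B+y_C)/3)
= ((22.8+(-12.2)+(-6.2))/3, (29.2+(-27.4)+20)/3)
= (1.4667, 7.2667)

(1.4667, 7.2667)


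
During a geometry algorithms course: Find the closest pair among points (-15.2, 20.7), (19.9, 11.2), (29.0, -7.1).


d(P0,P1) = 36.3629, d(P0,P2) = 52.2157, d(P1,P2) = 20.4377
Closest: P1 and P2

Closest pair: (19.9, 11.2) and (29.0, -7.1), distance = 20.4377


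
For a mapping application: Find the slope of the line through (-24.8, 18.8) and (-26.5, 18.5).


slope = (y2-y1)/(x2-x1) = (18.5-18.8)/((-26.5)-(-24.8)) = (-0.3)/(-1.7) = 0.1765

0.1765


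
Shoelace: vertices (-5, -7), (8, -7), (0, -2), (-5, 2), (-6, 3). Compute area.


Shoelace sum: ((-5)*(-7) - 8*(-7)) + (8*(-2) - 0*(-7)) + (0*2 - (-5)*(-2)) + ((-5)*3 - (-6)*2) + ((-6)*(-7) - (-5)*3)
= 119
Area = |119|/2 = 59.5

59.5


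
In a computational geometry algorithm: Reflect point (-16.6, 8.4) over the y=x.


Reflection over y=x: (x,y) -> (y,x)
(-16.6, 8.4) -> (8.4, -16.6)

(8.4, -16.6)


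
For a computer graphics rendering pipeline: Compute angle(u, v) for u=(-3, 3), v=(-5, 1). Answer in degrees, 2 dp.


u.v = 18, |u| = sqrt(18) = 4.2426, |v| = sqrt(26) = 5.099
cos(theta) = u.v/(|u||v|) = 18/sqrt(468) = 0.83205
theta = acos(0.83205) = 33.69 degrees

33.69 degrees


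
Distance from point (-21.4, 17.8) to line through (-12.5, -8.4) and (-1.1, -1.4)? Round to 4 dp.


|cross product| = 360.98
|line direction| = sqrt(178.96) = 13.3776
Distance = 360.98/sqrt(178.96) = 26.9839

26.9839


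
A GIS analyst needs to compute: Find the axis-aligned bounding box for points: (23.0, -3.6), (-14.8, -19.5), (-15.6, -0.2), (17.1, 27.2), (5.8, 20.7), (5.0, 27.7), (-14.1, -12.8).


x range: [-15.6, 23]
y range: [-19.5, 27.7]
Bounding box: (-15.6,-19.5) to (23,27.7)

(-15.6,-19.5) to (23,27.7)


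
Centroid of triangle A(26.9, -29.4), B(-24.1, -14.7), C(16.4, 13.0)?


Centroid = ((x_A+x_B+x_C)/3, (y_A+y_B+y_C)/3)
= ((26.9+(-24.1)+16.4)/3, ((-29.4)+(-14.7)+13)/3)
= (6.4, -10.3667)

(6.4, -10.3667)


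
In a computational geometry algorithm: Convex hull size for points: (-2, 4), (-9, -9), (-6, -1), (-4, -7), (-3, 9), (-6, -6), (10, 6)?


Convex hull vertices (CCW): (-9, -9), (-4, -7), (10, 6), (-3, 9)
Count = 4

4


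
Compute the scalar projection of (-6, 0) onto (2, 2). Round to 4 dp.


u.v = -12, |v| = sqrt(8) = 2.8284
Scalar projection = u.v / |v| = -12 / sqrt(8) = -4.2426

-4.2426


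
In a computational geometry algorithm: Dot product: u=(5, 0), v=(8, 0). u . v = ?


u . v = u_x*v_x + u_y*v_y = 5*8 + 0*0
= 40 + 0 = 40

40


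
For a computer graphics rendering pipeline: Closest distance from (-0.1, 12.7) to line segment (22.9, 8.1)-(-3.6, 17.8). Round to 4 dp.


Project P onto AB: t = 0.8214 (clamped to [0,1])
Closest point on segment: (1.1327, 16.0677)
Distance: 3.5862

3.5862


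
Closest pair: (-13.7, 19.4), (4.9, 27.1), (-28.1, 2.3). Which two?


d(P0,P1) = 20.1308, d(P0,P2) = 22.3555, d(P1,P2) = 41.28
Closest: P0 and P1

Closest pair: (-13.7, 19.4) and (4.9, 27.1), distance = 20.1308


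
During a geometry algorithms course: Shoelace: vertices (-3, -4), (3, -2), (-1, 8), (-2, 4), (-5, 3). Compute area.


Shoelace sum: ((-3)*(-2) - 3*(-4)) + (3*8 - (-1)*(-2)) + ((-1)*4 - (-2)*8) + ((-2)*3 - (-5)*4) + ((-5)*(-4) - (-3)*3)
= 95
Area = |95|/2 = 47.5

47.5


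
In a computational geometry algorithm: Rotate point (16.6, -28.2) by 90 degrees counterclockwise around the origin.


90° CCW: (x,y) -> (-y, x)
(16.6,-28.2) -> (28.2, 16.6)

(28.2, 16.6)


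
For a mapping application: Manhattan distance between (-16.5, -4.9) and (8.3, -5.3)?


|(-16.5)-8.3| + |(-4.9)-(-5.3)| = 24.8 + 0.4 = 25.2

25.2


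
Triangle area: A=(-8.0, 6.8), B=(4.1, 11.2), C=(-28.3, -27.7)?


Area = |x_A(y_B-y_C) + x_B(y_C-y_A) + x_C(y_A-y_B)|/2
= |(-311.2) + (-141.45) + 124.52|/2
= 328.13/2 = 164.065

164.065


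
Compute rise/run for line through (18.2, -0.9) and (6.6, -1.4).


slope = (y2-y1)/(x2-x1) = ((-1.4)-(-0.9))/(6.6-18.2) = (-0.5)/(-11.6) = 0.0431

0.0431


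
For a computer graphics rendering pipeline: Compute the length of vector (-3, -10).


|u| = sqrt((-3)^2 + (-10)^2) = sqrt(109) = 10.4403

10.4403


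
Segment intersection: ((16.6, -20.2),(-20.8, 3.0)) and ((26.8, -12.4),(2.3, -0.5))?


Cross products: d1=312.48, d2=189.14, d3=-528.36, d4=-405.02
d1*d2 < 0 and d3*d4 < 0? no

No, they don't intersect


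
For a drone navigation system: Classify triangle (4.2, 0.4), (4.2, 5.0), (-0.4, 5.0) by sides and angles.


Side lengths squared: AB^2=21.16, BC^2=21.16, CA^2=42.32
Sorted: [21.16, 21.16, 42.32]
By sides: Isosceles, By angles: Right

Isosceles, Right


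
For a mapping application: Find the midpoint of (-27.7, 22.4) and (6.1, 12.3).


M = (((-27.7)+6.1)/2, (22.4+12.3)/2)
= (-10.8, 17.35)

(-10.8, 17.35)


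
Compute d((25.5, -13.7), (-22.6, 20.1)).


dx=-48.1, dy=33.8
d^2 = (-48.1)^2 + 33.8^2 = 3456.05
d = sqrt(3456.05) = 58.7882

58.7882


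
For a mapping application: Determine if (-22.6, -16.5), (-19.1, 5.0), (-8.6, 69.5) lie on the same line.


Cross product: ((-19.1)-(-22.6))*(69.5-(-16.5)) - (5-(-16.5))*((-8.6)-(-22.6))
= 0

Yes, collinear


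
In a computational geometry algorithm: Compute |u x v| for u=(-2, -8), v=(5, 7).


|u x v| = |(-2)*7 - (-8)*5|
= |(-14) - (-40)| = 26

26


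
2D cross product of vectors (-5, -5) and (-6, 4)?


u x v = u_x*v_y - u_y*v_x = (-5)*4 - (-5)*(-6)
= (-20) - 30 = -50

-50


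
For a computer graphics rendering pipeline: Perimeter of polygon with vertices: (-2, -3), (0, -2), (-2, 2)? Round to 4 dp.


Sides: (-2, -3)->(0, -2): sqrt(5) = 2.236068, (0, -2)->(-2, 2): sqrt(20) = 4.472136, (-2, 2)->(-2, -3): sqrt(25) = 5
Sum = 11.708204
Perimeter = 11.7082

11.7082


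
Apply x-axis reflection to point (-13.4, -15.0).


Reflection over x-axis: (x,y) -> (x,-y)
(-13.4, -15) -> (-13.4, 15)

(-13.4, 15)


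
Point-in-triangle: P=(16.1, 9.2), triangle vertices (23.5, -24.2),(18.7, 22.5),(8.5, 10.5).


Cross products: AB x AP = 185.26, BC x BP = 104.46, CA x CP = 244.22
All same sign? yes

Yes, inside


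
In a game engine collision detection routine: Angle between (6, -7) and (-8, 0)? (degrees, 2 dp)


u.v = -48, |u| = sqrt(85) = 9.2195, |v| = sqrt(64) = 8
cos(theta) = u.v/(|u||v|) = -48/sqrt(5440) = -0.650791
theta = acos(-0.650791) = 130.6 degrees

130.6 degrees


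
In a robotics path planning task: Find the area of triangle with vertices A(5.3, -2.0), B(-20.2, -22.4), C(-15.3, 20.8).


Area = |x_A(y_B-y_C) + x_B(y_C-y_A) + x_C(y_A-y_B)|/2
= |(-228.96) + (-460.56) + (-312.12)|/2
= 1001.64/2 = 500.82

500.82


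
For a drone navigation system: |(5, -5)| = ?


|u| = sqrt(5^2 + (-5)^2) = sqrt(50) = 7.0711

7.0711


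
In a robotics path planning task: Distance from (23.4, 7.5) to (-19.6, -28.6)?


dx=-43, dy=-36.1
d^2 = (-43)^2 + (-36.1)^2 = 3152.21
d = sqrt(3152.21) = 56.1445

56.1445


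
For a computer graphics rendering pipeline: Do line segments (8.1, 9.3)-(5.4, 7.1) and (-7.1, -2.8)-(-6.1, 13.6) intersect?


Cross products: d1=-237.18, d2=-195.1, d3=-0.77, d4=-42.85
d1*d2 < 0 and d3*d4 < 0? no

No, they don't intersect


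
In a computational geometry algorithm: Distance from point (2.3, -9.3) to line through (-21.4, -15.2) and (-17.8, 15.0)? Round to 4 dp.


|cross product| = 694.5
|line direction| = sqrt(925) = 30.4138
Distance = 694.5/sqrt(925) = 22.835

22.835


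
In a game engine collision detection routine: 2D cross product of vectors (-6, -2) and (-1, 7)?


u x v = u_x*v_y - u_y*v_x = (-6)*7 - (-2)*(-1)
= (-42) - 2 = -44

-44


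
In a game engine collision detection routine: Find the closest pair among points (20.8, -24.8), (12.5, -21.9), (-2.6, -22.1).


d(P0,P1) = 8.792, d(P0,P2) = 23.5553, d(P1,P2) = 15.1013
Closest: P0 and P1

Closest pair: (20.8, -24.8) and (12.5, -21.9), distance = 8.792


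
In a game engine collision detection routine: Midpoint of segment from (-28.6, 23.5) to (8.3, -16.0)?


M = (((-28.6)+8.3)/2, (23.5+(-16))/2)
= (-10.15, 3.75)

(-10.15, 3.75)


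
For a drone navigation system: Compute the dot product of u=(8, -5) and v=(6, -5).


u . v = u_x*v_x + u_y*v_y = 8*6 + (-5)*(-5)
= 48 + 25 = 73

73


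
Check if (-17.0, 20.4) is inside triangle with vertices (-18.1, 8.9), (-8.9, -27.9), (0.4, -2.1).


Cross products: AB x AP = 146.28, BC x BP = 658.17, CA x CP = -224.85
All same sign? no

No, outside


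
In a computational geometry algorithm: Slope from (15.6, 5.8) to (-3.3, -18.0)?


slope = (y2-y1)/(x2-x1) = ((-18)-5.8)/((-3.3)-15.6) = (-23.8)/(-18.9) = 1.2593

1.2593


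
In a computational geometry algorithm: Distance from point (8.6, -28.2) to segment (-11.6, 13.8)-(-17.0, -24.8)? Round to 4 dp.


Project P onto AB: t = 0.9954 (clamped to [0,1])
Closest point on segment: (-16.9751, -24.6221)
Distance: 25.8242

25.8242


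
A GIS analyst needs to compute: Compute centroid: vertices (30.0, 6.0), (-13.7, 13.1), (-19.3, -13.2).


Centroid = ((x_A+x_B+x_C)/3, (y_A+y_B+y_C)/3)
= ((30+(-13.7)+(-19.3))/3, (6+13.1+(-13.2))/3)
= (-1, 1.9667)

(-1, 1.9667)


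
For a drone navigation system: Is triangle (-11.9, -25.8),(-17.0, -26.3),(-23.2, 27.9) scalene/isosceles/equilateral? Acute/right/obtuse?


Side lengths squared: AB^2=26.26, BC^2=2976.08, CA^2=3011.38
Sorted: [26.26, 2976.08, 3011.38]
By sides: Scalene, By angles: Obtuse

Scalene, Obtuse


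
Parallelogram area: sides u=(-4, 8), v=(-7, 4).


|u x v| = |(-4)*4 - 8*(-7)|
= |(-16) - (-56)| = 40

40


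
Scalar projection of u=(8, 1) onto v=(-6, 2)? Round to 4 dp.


u.v = -46, |v| = sqrt(40) = 6.3246
Scalar projection = u.v / |v| = -46 / sqrt(40) = -7.2732

-7.2732


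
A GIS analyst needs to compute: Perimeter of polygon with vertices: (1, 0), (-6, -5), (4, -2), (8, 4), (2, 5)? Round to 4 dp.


Sides: (1, 0)->(-6, -5): sqrt(74) = 8.602325, (-6, -5)->(4, -2): sqrt(109) = 10.440307, (4, -2)->(8, 4): sqrt(52) = 7.211103, (8, 4)->(2, 5): sqrt(37) = 6.082763, (2, 5)->(1, 0): sqrt(26) = 5.09902
Sum = 37.435518
Perimeter = 37.4355

37.4355


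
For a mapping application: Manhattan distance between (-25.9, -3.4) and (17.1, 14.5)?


|(-25.9)-17.1| + |(-3.4)-14.5| = 43 + 17.9 = 60.9

60.9


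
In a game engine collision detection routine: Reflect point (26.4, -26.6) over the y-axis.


Reflection over y-axis: (x,y) -> (-x,y)
(26.4, -26.6) -> (-26.4, -26.6)

(-26.4, -26.6)


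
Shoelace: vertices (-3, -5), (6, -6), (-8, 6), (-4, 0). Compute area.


Shoelace sum: ((-3)*(-6) - 6*(-5)) + (6*6 - (-8)*(-6)) + ((-8)*0 - (-4)*6) + ((-4)*(-5) - (-3)*0)
= 80
Area = |80|/2 = 40

40


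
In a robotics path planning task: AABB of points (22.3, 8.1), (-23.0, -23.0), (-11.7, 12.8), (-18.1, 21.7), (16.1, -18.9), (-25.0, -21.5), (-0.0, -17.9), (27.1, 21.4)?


x range: [-25, 27.1]
y range: [-23, 21.7]
Bounding box: (-25,-23) to (27.1,21.7)

(-25,-23) to (27.1,21.7)


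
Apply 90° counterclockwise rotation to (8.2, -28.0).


90° CCW: (x,y) -> (-y, x)
(8.2,-28) -> (28, 8.2)

(28, 8.2)


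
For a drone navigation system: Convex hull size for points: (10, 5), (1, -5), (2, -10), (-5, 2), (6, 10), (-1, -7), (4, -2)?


Convex hull vertices (CCW): (-5, 2), (-1, -7), (2, -10), (10, 5), (6, 10)
Count = 5

5


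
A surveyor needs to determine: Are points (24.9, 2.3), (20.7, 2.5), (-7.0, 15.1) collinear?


Cross product: (20.7-24.9)*(15.1-2.3) - (2.5-2.3)*((-7)-24.9)
= -47.38

No, not collinear


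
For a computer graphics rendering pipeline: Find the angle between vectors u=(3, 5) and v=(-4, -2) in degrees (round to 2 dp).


u.v = -22, |u| = sqrt(34) = 5.831, |v| = sqrt(20) = 4.4721
cos(theta) = u.v/(|u||v|) = -22/sqrt(680) = -0.843661
theta = acos(-0.843661) = 147.53 degrees

147.53 degrees


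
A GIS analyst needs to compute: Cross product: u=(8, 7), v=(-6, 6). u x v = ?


u x v = u_x*v_y - u_y*v_x = 8*6 - 7*(-6)
= 48 - (-42) = 90

90


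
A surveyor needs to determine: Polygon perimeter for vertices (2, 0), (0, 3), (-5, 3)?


Sides: (2, 0)->(0, 3): sqrt(13) = 3.605551, (0, 3)->(-5, 3): sqrt(25) = 5, (-5, 3)->(2, 0): sqrt(58) = 7.615773
Sum = 16.221324
Perimeter = 16.2213

16.2213


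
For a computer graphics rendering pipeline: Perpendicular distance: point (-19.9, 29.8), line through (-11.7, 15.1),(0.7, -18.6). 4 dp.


|cross product| = 94.06
|line direction| = sqrt(1289.45) = 35.9089
Distance = 94.06/sqrt(1289.45) = 2.6194

2.6194


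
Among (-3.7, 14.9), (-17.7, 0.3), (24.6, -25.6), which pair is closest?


d(P0,P1) = 20.2277, d(P0,P2) = 49.4079, d(P1,P2) = 49.5994
Closest: P0 and P1

Closest pair: (-3.7, 14.9) and (-17.7, 0.3), distance = 20.2277


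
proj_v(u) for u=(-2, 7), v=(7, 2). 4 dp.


u.v = 0, |v| = sqrt(53) = 7.2801
Scalar projection = u.v / |v| = 0 / sqrt(53) = 0

0


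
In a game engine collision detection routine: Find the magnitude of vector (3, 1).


|u| = sqrt(3^2 + 1^2) = sqrt(10) = 3.1623

3.1623


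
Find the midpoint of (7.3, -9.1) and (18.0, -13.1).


M = ((7.3+18)/2, ((-9.1)+(-13.1))/2)
= (12.65, -11.1)

(12.65, -11.1)


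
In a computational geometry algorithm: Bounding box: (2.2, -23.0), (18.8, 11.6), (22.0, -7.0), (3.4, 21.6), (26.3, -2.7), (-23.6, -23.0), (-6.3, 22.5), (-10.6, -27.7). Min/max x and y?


x range: [-23.6, 26.3]
y range: [-27.7, 22.5]
Bounding box: (-23.6,-27.7) to (26.3,22.5)

(-23.6,-27.7) to (26.3,22.5)


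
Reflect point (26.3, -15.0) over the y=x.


Reflection over y=x: (x,y) -> (y,x)
(26.3, -15) -> (-15, 26.3)

(-15, 26.3)


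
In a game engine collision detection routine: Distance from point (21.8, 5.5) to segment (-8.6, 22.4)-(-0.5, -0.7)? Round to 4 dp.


Project P onto AB: t = 1 (clamped to [0,1])
Closest point on segment: (-0.5, -0.7)
Distance: 23.1458

23.1458


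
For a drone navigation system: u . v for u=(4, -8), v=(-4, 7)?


u . v = u_x*v_x + u_y*v_y = 4*(-4) + (-8)*7
= (-16) + (-56) = -72

-72


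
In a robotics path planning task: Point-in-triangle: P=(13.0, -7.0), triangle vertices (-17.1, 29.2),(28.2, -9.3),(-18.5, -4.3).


Cross products: AB x AP = -481.01, BC x BP = -31.41, CA x CP = -1059.03
All same sign? yes

Yes, inside


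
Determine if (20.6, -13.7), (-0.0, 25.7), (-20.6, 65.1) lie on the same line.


Cross product: (0-20.6)*(65.1-(-13.7)) - (25.7-(-13.7))*((-20.6)-20.6)
= 0

Yes, collinear


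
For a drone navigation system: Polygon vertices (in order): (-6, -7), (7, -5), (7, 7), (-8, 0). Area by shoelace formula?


Shoelace sum: ((-6)*(-5) - 7*(-7)) + (7*7 - 7*(-5)) + (7*0 - (-8)*7) + ((-8)*(-7) - (-6)*0)
= 275
Area = |275|/2 = 137.5

137.5


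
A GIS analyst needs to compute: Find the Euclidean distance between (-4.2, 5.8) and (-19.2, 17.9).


dx=-15, dy=12.1
d^2 = (-15)^2 + 12.1^2 = 371.41
d = sqrt(371.41) = 19.272

19.272


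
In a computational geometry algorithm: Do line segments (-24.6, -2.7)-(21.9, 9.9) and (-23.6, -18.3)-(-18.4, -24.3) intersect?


Cross products: d1=75.12, d2=419.64, d3=-738, d4=-1082.52
d1*d2 < 0 and d3*d4 < 0? no

No, they don't intersect


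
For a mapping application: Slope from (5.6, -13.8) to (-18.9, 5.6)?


slope = (y2-y1)/(x2-x1) = (5.6-(-13.8))/((-18.9)-5.6) = 19.4/(-24.5) = -0.7918

-0.7918


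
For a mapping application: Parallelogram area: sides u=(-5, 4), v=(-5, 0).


|u x v| = |(-5)*0 - 4*(-5)|
= |0 - (-20)| = 20

20


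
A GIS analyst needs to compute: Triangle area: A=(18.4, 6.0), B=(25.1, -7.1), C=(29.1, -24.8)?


Area = |x_A(y_B-y_C) + x_B(y_C-y_A) + x_C(y_A-y_B)|/2
= |325.68 + (-773.08) + 381.21|/2
= 66.19/2 = 33.095

33.095


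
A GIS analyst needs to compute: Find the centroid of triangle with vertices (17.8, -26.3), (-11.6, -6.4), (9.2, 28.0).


Centroid = ((x_A+x_B+x_C)/3, (y_A+y_B+y_C)/3)
= ((17.8+(-11.6)+9.2)/3, ((-26.3)+(-6.4)+28)/3)
= (5.1333, -1.5667)

(5.1333, -1.5667)


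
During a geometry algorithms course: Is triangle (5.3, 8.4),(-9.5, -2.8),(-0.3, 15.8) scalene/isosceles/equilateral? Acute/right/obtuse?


Side lengths squared: AB^2=344.48, BC^2=430.6, CA^2=86.12
Sorted: [86.12, 344.48, 430.6]
By sides: Scalene, By angles: Right

Scalene, Right


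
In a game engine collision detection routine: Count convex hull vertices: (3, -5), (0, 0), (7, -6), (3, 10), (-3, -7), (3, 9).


Convex hull vertices (CCW): (-3, -7), (7, -6), (3, 10)
Count = 3

3


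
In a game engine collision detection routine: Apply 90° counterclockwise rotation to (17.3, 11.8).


90° CCW: (x,y) -> (-y, x)
(17.3,11.8) -> (-11.8, 17.3)

(-11.8, 17.3)


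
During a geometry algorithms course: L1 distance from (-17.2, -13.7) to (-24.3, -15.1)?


|(-17.2)-(-24.3)| + |(-13.7)-(-15.1)| = 7.1 + 1.4 = 8.5

8.5


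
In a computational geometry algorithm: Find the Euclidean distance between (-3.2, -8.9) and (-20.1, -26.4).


dx=-16.9, dy=-17.5
d^2 = (-16.9)^2 + (-17.5)^2 = 591.86
d = sqrt(591.86) = 24.3282

24.3282


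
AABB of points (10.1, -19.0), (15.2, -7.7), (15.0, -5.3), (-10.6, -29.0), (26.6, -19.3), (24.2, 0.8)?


x range: [-10.6, 26.6]
y range: [-29, 0.8]
Bounding box: (-10.6,-29) to (26.6,0.8)

(-10.6,-29) to (26.6,0.8)


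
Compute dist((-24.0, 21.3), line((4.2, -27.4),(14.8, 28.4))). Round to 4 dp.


|cross product| = 2089.78
|line direction| = sqrt(3226) = 56.7979
Distance = 2089.78/sqrt(3226) = 36.7933

36.7933


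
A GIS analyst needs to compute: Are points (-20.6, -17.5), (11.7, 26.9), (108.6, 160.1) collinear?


Cross product: (11.7-(-20.6))*(160.1-(-17.5)) - (26.9-(-17.5))*(108.6-(-20.6))
= 0

Yes, collinear


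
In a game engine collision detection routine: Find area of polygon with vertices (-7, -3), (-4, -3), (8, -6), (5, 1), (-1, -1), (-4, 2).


Shoelace sum: ((-7)*(-3) - (-4)*(-3)) + ((-4)*(-6) - 8*(-3)) + (8*1 - 5*(-6)) + (5*(-1) - (-1)*1) + ((-1)*2 - (-4)*(-1)) + ((-4)*(-3) - (-7)*2)
= 111
Area = |111|/2 = 55.5

55.5


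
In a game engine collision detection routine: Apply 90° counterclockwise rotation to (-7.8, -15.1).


90° CCW: (x,y) -> (-y, x)
(-7.8,-15.1) -> (15.1, -7.8)

(15.1, -7.8)


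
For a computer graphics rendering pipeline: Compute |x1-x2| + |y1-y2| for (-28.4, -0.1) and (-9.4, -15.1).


|(-28.4)-(-9.4)| + |(-0.1)-(-15.1)| = 19 + 15 = 34

34


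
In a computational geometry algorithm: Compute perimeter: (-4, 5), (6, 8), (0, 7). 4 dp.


Sides: (-4, 5)->(6, 8): sqrt(109) = 10.440307, (6, 8)->(0, 7): sqrt(37) = 6.082763, (0, 7)->(-4, 5): sqrt(20) = 4.472136
Sum = 20.995206
Perimeter = 20.9952

20.9952


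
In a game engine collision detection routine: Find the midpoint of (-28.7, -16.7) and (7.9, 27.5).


M = (((-28.7)+7.9)/2, ((-16.7)+27.5)/2)
= (-10.4, 5.4)

(-10.4, 5.4)


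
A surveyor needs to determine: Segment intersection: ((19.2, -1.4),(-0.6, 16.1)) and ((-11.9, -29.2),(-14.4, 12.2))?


Cross products: d1=-1357.04, d2=-581.07, d3=1094.69, d4=318.72
d1*d2 < 0 and d3*d4 < 0? no

No, they don't intersect


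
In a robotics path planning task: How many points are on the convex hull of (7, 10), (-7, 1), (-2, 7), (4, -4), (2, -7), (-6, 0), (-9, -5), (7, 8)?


Convex hull vertices (CCW): (-9, -5), (2, -7), (4, -4), (7, 8), (7, 10), (-2, 7), (-7, 1)
Count = 7

7


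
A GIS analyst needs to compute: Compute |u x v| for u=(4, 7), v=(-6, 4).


|u x v| = |4*4 - 7*(-6)|
= |16 - (-42)| = 58

58


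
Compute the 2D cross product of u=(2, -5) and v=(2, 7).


u x v = u_x*v_y - u_y*v_x = 2*7 - (-5)*2
= 14 - (-10) = 24

24


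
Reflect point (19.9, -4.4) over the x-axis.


Reflection over x-axis: (x,y) -> (x,-y)
(19.9, -4.4) -> (19.9, 4.4)

(19.9, 4.4)


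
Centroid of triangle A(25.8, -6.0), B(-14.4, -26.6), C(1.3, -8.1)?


Centroid = ((x_A+x_B+x_C)/3, (y_A+y_B+y_C)/3)
= ((25.8+(-14.4)+1.3)/3, ((-6)+(-26.6)+(-8.1))/3)
= (4.2333, -13.5667)

(4.2333, -13.5667)


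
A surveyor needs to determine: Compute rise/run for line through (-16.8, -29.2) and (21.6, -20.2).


slope = (y2-y1)/(x2-x1) = ((-20.2)-(-29.2))/(21.6-(-16.8)) = 9/38.4 = 0.2344

0.2344


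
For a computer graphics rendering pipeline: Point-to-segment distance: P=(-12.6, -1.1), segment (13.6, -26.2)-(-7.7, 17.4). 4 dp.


Project P onto AB: t = 0.7018 (clamped to [0,1])
Closest point on segment: (-1.3477, 4.3971)
Distance: 12.5233

12.5233


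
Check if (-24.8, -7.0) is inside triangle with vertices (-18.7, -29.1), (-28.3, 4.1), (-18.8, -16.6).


Cross products: AB x AP = -9.64, BC x BP = -33, CA x CP = -74.04
All same sign? yes

Yes, inside


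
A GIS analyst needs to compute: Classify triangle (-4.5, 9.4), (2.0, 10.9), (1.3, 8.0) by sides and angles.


Side lengths squared: AB^2=44.5, BC^2=8.9, CA^2=35.6
Sorted: [8.9, 35.6, 44.5]
By sides: Scalene, By angles: Right

Scalene, Right
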